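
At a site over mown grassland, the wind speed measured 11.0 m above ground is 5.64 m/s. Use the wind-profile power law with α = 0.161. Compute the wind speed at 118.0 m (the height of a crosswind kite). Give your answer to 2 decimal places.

8.26 m/s

Power-law profile: V₂ = V₁ · (z₂/z₁)^α
V₂ = 5.64 × (118.0/11.0)^0.161 = 5.64 × (10.7273)^0.161
    = 5.64 × 1.4652 = 8.2640 m/s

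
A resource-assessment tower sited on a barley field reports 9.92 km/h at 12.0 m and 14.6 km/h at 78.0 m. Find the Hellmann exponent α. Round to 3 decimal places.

Power law: V₂/V₁ = (z₂/z₁)^α ⇒ α = ln(V₂/V₁) / ln(z₂/z₁)
α = ln(14.6/9.92) / ln(78.0/12.0) = ln(1.4718) / ln(6.5000)
  = 0.38647 / 1.87180 = 0.20647

α ≈ 0.206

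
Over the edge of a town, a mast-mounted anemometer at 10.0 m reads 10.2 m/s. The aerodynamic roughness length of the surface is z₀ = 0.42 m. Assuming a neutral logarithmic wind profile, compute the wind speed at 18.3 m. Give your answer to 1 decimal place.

Log law: V(z) ∝ ln(z/z₀), so V₂/V₁ = ln(z₂/z₀) / ln(z₁/z₀).
ln(18.3/0.42) = 3.7744, ln(10.0/0.42) = 3.1701
V₂ = 10.2 × 3.7744/3.1701 = 10.2 × 1.1906 = 12.1444 m/s

12.1 m/s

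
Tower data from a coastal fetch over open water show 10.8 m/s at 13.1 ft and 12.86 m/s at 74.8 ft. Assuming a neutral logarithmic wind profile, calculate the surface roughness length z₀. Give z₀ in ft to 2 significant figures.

z₀ ≈ 0.0014 ft

Log law: V(z) ∝ ln(z/z₀). With r = V₁/V₂ = 10.8/12.86 = 0.83981,
r · ln(z₂/z₀) = ln(z₁/z₀) ⇒ ln z₀ = (ln z₁ − r·ln z₂)/(1 − r)
ln z₀ = (2.57261 − 0.83981×4.31482) / 0.16019 = -6.5613
z₀ = exp(-6.5613) = 0.001414 ft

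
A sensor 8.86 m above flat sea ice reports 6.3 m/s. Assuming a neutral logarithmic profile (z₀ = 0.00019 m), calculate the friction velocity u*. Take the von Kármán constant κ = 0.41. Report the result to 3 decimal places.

Log law: V(z) = (u*/κ) · ln(z/z₀) ⇒ u* = κ · V / ln(z/z₀)
u* = 0.41 × 6.3 / ln(8.86/0.00019) = 0.41 × 6.3 / 10.7500
   = 2.5830 / 10.7500 = 0.2403 m/s

u* ≈ 0.240 m/s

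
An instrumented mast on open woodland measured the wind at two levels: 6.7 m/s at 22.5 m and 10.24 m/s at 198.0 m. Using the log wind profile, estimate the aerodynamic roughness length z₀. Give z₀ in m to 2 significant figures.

z₀ ≈ 0.37 m

Log law: V(z) ∝ ln(z/z₀). With r = V₁/V₂ = 6.7/10.24 = 0.65430,
r · ln(z₂/z₀) = ln(z₁/z₀) ⇒ ln z₀ = (ln z₁ − r·ln z₂)/(1 − r)
ln z₀ = (3.11352 − 0.65430×5.28827) / 0.34570 = -1.0025
z₀ = exp(-1.0025) = 0.3669 m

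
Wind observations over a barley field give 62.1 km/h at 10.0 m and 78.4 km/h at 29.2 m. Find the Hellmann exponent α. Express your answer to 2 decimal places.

Power law: V₂/V₁ = (z₂/z₁)^α ⇒ α = ln(V₂/V₁) / ln(z₂/z₁)
α = ln(78.4/62.1) / ln(29.2/10.0) = ln(1.2625) / ln(2.9200)
  = 0.23308 / 1.07158 = 0.21751

α ≈ 0.22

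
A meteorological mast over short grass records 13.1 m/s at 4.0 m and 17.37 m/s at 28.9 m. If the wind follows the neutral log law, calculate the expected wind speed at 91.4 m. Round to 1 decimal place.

Log law: V ∝ ln(z/z₀). From the pair, with r = V₁/V₂ = 0.75417,
ln z₀ = (ln z₁ − r·ln z₂)/(1 − r) = (1.3863 − 0.75417×3.3638)/0.24583 = -4.6807 → z₀ = 0.009273 m
V₃ = V₁ · ln(z₃/z₀)/ln(z₁/z₀) = 13.1 × 9.1959/6.0669 = 19.8562 m/s

19.9 m/s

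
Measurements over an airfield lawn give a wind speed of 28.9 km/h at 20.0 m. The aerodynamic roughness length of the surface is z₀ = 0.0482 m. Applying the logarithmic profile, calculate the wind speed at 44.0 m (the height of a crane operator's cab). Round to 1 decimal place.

32.7 km/h

Log law: V(z) ∝ ln(z/z₀), so V₂/V₁ = ln(z₂/z₀) / ln(z₁/z₀).
ln(44.0/0.0482) = 6.8166, ln(20.0/0.0482) = 6.0281
V₂ = 28.9 × 6.8166/6.0281 = 28.9 × 1.1308 = 32.6800 km/h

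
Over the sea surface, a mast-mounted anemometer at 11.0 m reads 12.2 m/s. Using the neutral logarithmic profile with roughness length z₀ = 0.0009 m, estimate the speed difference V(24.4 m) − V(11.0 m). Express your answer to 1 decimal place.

Log law: V₂ = V₁ · ln(z₂/z₀)/ln(z₁/z₀) = 12.2 × 10.2077/9.4110 = 13.2328 m/s
ΔV = 13.2328 − 12.2 = 1.0328 m/s

1.0 m/s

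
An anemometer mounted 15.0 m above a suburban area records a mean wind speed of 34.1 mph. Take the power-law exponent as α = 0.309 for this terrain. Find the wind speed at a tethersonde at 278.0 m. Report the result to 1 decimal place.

84.1 mph

Power-law profile: V₂ = V₁ · (z₂/z₁)^α
V₂ = 34.1 × (278.0/15.0)^0.309 = 34.1 × (18.5333)^0.309
    = 34.1 × 2.4649 = 84.0528 mph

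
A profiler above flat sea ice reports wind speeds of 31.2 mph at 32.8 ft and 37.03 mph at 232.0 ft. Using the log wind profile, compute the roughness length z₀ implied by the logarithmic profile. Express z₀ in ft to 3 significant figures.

Log law: V(z) ∝ ln(z/z₀). With r = V₁/V₂ = 31.2/37.03 = 0.84256,
r · ln(z₂/z₀) = ln(z₁/z₀) ⇒ ln z₀ = (ln z₁ − r·ln z₂)/(1 − r)
ln z₀ = (3.49043 − 0.84256×5.44674) / 0.15744 = -6.9790
z₀ = exp(-6.9790) = 0.0009312 ft

z₀ ≈ 0.000931 ft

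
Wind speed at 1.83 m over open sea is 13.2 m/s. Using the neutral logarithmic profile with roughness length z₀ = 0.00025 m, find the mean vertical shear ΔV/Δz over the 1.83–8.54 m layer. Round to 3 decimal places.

0.341 m/s/m

Log law: V₂ = V₁ · ln(z₂/z₀)/ln(z₁/z₀) = 13.2 × 10.4388/8.8984 = 15.4851 m/s
ΔV/Δz = (15.4851 − 13.2)/(8.54 − 1.83) = 2.2851/6.7100 = 0.34056 m/s/m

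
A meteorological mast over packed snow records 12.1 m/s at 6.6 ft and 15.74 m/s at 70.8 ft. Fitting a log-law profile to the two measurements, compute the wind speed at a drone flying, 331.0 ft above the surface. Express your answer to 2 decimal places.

18.11 m/s

Log law: V ∝ ln(z/z₀). From the pair, with r = V₁/V₂ = 0.76874,
ln z₀ = (ln z₁ − r·ln z₂)/(1 − r) = (1.8871 − 0.76874×4.2599)/0.23126 = -6.0005 → z₀ = 0.002478 ft
V₃ = V₁ · ln(z₃/z₀)/ln(z₁/z₀) = 12.1 × 11.8026/7.8876 = 18.1059 m/s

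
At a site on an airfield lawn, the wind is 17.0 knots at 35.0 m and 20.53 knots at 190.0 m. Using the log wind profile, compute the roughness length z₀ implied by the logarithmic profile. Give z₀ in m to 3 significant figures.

z₀ ≈ 0.0101 m

Log law: V(z) ∝ ln(z/z₀). With r = V₁/V₂ = 17.0/20.53 = 0.82806,
r · ln(z₂/z₀) = ln(z₁/z₀) ⇒ ln z₀ = (ln z₁ − r·ln z₂)/(1 − r)
ln z₀ = (3.55535 − 0.82806×5.24702) / 0.17194 = -4.5915
z₀ = exp(-4.5915) = 0.01014 m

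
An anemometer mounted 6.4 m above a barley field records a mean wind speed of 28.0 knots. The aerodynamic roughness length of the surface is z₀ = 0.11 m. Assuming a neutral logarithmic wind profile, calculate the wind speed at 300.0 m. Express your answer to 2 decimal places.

54.51 knots

Log law: V(z) ∝ ln(z/z₀), so V₂/V₁ = ln(z₂/z₀) / ln(z₁/z₀).
ln(300.0/0.11) = 7.9111, ln(6.4/0.11) = 4.0636
V₂ = 28.0 × 7.9111/4.0636 = 28.0 × 1.9468 = 54.5110 knots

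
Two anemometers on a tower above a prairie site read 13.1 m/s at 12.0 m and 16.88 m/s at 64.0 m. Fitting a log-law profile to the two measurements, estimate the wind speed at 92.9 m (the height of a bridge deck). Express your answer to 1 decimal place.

Log law: V ∝ ln(z/z₀). From the pair, with r = V₁/V₂ = 0.77607,
ln z₀ = (ln z₁ − r·ln z₂)/(1 − r) = (2.4849 − 0.77607×4.1589)/0.22393 = -3.3164 → z₀ = 0.03628 m
V₃ = V₁ · ln(z₃/z₀)/ln(z₁/z₀) = 13.1 × 7.8480/5.8013 = 17.7215 m/s

17.7 m/s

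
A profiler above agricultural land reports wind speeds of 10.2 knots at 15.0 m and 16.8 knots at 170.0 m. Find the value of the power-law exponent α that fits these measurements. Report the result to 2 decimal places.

α ≈ 0.21

Power law: V₂/V₁ = (z₂/z₁)^α ⇒ α = ln(V₂/V₁) / ln(z₂/z₁)
α = ln(16.8/10.2) / ln(170.0/15.0) = ln(1.6471) / ln(11.3333)
  = 0.49899 / 2.42775 = 0.20554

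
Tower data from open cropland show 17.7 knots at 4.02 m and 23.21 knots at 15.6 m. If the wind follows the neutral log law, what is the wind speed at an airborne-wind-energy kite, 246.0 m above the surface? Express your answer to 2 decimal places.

34.42 knots

Log law: V ∝ ln(z/z₀). From the pair, with r = V₁/V₂ = 0.76260,
ln z₀ = (ln z₁ − r·ln z₂)/(1 − r) = (1.3913 − 0.76260×2.7473)/0.23740 = -2.9646 → z₀ = 0.05158 m
V₃ = V₁ · ln(z₃/z₀)/ln(z₁/z₀) = 17.7 × 8.4699/4.3559 = 34.4173 knots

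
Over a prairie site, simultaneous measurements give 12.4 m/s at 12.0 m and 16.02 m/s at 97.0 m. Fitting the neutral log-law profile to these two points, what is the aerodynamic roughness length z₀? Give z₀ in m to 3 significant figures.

z₀ ≈ 0.00934 m

Log law: V(z) ∝ ln(z/z₀). With r = V₁/V₂ = 12.4/16.02 = 0.77403,
r · ln(z₂/z₀) = ln(z₁/z₀) ⇒ ln z₀ = (ln z₁ − r·ln z₂)/(1 − r)
ln z₀ = (2.48491 − 0.77403×4.57471) / 0.22597 = -4.6735
z₀ = exp(-4.6735) = 0.009339 m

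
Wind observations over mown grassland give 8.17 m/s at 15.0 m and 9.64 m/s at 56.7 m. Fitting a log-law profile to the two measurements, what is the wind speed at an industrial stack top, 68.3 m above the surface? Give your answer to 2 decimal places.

9.85 m/s

Log law: V ∝ ln(z/z₀). From the pair, with r = V₁/V₂ = 0.84751,
ln z₀ = (ln z₁ − r·ln z₂)/(1 − r) = (2.7081 − 0.84751×4.0378)/0.15249 = -4.6823 → z₀ = 0.009258 m
V₃ = V₁ · ln(z₃/z₀)/ln(z₁/z₀) = 8.17 × 8.9062/7.3904 = 9.8458 m/s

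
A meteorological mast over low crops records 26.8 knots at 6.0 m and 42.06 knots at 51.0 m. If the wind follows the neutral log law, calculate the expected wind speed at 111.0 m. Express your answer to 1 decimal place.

Log law: V ∝ ln(z/z₀). From the pair, with r = V₁/V₂ = 0.63718,
ln z₀ = (ln z₁ − r·ln z₂)/(1 − r) = (1.7918 − 0.63718×3.9318)/0.36282 = -1.9667 → z₀ = 0.1399 m
V₃ = V₁ · ln(z₃/z₀)/ln(z₁/z₀) = 26.8 × 6.6762/3.7584 = 47.6055 knots

47.6 knots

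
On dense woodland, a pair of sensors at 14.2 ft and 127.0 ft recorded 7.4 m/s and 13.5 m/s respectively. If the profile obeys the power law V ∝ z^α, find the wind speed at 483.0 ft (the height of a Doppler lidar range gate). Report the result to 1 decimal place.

19.5 m/s

First find α: α = ln(V₂/V₁)/ln(z₂/z₁) = ln(13.5/7.4)/ln(127.0/14.2) = 0.60121/2.19095 = 0.2744
Extrapolate from 127.0 ft to 483.0 ft: V₃ = 13.5 × (483.0/127.0)^0.2744 = 13.5 × 1.4428 = 19.4773 m/s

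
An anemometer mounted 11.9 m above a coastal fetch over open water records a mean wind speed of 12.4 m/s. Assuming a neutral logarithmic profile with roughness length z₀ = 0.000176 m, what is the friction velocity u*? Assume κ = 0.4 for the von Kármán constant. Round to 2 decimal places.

u* ≈ 0.45 m/s

Log law: V(z) = (u*/κ) · ln(z/z₀) ⇒ u* = κ · V / ln(z/z₀)
u* = 0.4 × 12.4 / ln(11.9/0.000176) = 0.4 × 12.4 / 11.1216
   = 4.9600 / 11.1216 = 0.4460 m/s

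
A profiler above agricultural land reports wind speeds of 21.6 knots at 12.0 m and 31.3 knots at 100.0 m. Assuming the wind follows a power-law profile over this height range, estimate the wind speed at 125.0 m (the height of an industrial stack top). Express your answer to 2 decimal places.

32.55 knots

First find α: α = ln(V₂/V₁)/ln(z₂/z₁) = ln(31.3/21.6)/ln(100.0/12.0) = 0.37092/2.12026 = 0.1749
Extrapolate from 100.0 m to 125.0 m: V₃ = 31.3 × (125.0/100.0)^0.1749 = 31.3 × 1.0398 = 32.5460 knots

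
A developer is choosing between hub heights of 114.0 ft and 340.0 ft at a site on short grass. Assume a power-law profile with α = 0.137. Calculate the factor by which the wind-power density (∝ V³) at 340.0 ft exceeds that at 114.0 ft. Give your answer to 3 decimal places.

Speed ratio: V_B/V_A = (z_B/z_A)^α = (340.0/114.0)^0.137 = (2.9825)^0.137 = 1.16149
Power-density ratio: P_B/P_A = (V_B/V_A)³ = (1.16149)³ = 1.56693

1.567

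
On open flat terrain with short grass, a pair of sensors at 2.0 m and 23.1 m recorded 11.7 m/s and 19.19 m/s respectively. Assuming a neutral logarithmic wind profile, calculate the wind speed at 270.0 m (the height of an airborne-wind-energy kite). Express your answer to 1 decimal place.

Log law: V ∝ ln(z/z₀). From the pair, with r = V₁/V₂ = 0.60969,
ln z₀ = (ln z₁ − r·ln z₂)/(1 − r) = (0.6931 − 0.60969×3.1398)/0.39031 = -3.1288 → z₀ = 0.04377 m
V₃ = V₁ · ln(z₃/z₀)/ln(z₁/z₀) = 11.7 × 8.7272/3.8219 = 26.7164 m/s

26.7 m/s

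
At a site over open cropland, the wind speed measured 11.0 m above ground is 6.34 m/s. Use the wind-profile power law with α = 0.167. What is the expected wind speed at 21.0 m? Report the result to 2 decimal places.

7.06 m/s

Power-law profile: V₂ = V₁ · (z₂/z₁)^α
V₂ = 6.34 × (21.0/11.0)^0.167 = 6.34 × (1.9091)^0.167
    = 6.34 × 1.1140 = 7.0630 m/s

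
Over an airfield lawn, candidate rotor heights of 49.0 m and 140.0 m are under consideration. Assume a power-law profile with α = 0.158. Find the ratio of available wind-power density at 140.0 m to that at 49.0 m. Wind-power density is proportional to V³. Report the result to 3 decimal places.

Speed ratio: V_B/V_A = (z_B/z_A)^α = (140.0/49.0)^0.158 = (2.8571)^0.158 = 1.18042
Power-density ratio: P_B/P_A = (V_B/V_A)³ = (1.18042)³ = 1.64479

1.645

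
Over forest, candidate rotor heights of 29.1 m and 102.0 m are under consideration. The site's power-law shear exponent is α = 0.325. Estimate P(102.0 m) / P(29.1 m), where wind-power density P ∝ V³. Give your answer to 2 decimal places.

3.40

Speed ratio: V_B/V_A = (z_B/z_A)^α = (102.0/29.1)^0.325 = (3.5052)^0.325 = 1.50325
Power-density ratio: P_B/P_A = (V_B/V_A)³ = (1.50325)³ = 3.39695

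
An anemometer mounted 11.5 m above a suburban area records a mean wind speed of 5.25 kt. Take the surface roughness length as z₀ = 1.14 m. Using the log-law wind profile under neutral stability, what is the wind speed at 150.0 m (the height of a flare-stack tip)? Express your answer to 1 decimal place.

11.1 kt

Log law: V(z) ∝ ln(z/z₀), so V₂/V₁ = ln(z₂/z₀) / ln(z₁/z₀).
ln(150.0/1.14) = 4.8796, ln(11.5/1.14) = 2.3113
V₂ = 5.25 × 4.8796/2.3113 = 5.25 × 2.1112 = 11.0837 kt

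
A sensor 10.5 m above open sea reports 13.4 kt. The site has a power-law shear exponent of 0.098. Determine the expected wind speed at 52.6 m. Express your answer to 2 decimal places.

15.69 kt

Power-law profile: V₂ = V₁ · (z₂/z₁)^α
V₂ = 13.4 × (52.6/10.5)^0.098 = 13.4 × (5.0095)^0.098
    = 13.4 × 1.1711 = 15.6922 kt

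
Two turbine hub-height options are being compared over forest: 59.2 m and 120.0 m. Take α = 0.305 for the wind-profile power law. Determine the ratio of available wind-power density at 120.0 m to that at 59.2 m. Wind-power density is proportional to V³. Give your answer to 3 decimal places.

Speed ratio: V_B/V_A = (z_B/z_A)^α = (120.0/59.2)^0.305 = (2.0270)^0.305 = 1.24049
Power-density ratio: P_B/P_A = (V_B/V_A)³ = (1.24049)³ = 1.90887

1.909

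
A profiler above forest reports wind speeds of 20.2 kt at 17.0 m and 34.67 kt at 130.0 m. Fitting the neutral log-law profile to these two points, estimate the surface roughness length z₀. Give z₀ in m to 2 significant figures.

z₀ ≈ 0.99 m

Log law: V(z) ∝ ln(z/z₀). With r = V₁/V₂ = 20.2/34.67 = 0.58264,
r · ln(z₂/z₀) = ln(z₁/z₀) ⇒ ln z₀ = (ln z₁ − r·ln z₂)/(1 − r)
ln z₀ = (2.83321 − 0.58264×4.86753) / 0.41736 = -0.0067
z₀ = exp(-0.0067) = 0.9933 m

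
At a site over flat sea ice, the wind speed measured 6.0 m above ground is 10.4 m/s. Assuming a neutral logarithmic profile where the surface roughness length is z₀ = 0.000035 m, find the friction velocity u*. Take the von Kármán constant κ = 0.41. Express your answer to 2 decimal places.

Log law: V(z) = (u*/κ) · ln(z/z₀) ⇒ u* = κ · V / ln(z/z₀)
u* = 0.41 × 10.4 / ln(6.0/0.000035) = 0.41 × 10.4 / 12.0519
   = 4.2640 / 12.0519 = 0.3538 m/s

u* ≈ 0.35 m/s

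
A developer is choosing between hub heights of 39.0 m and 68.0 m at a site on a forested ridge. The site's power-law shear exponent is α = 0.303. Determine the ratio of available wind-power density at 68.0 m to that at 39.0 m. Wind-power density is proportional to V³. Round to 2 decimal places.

1.66

Speed ratio: V_B/V_A = (z_B/z_A)^α = (68.0/39.0)^0.303 = (1.7436)^0.303 = 1.18347
Power-density ratio: P_B/P_A = (V_B/V_A)³ = (1.18347)³ = 1.65757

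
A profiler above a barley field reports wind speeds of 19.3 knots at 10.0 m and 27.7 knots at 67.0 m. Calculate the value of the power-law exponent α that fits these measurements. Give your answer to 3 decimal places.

Power law: V₂/V₁ = (z₂/z₁)^α ⇒ α = ln(V₂/V₁) / ln(z₂/z₁)
α = ln(27.7/19.3) / ln(67.0/10.0) = ln(1.4352) / ln(6.7000)
  = 0.36133 / 1.90211 = 0.18996

α ≈ 0.190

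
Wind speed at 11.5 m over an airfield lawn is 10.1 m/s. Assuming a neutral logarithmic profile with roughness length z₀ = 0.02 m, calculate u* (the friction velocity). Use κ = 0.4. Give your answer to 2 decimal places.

u* ≈ 0.64 m/s

Log law: V(z) = (u*/κ) · ln(z/z₀) ⇒ u* = κ · V / ln(z/z₀)
u* = 0.4 × 10.1 / ln(11.5/0.02) = 0.4 × 10.1 / 6.3544
   = 4.0400 / 6.3544 = 0.6358 m/s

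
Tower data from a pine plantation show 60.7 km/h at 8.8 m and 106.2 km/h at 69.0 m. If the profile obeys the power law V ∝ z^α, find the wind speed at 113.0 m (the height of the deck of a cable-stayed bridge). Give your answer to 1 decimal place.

First find α: α = ln(V₂/V₁)/ln(z₂/z₁) = ln(106.2/60.7)/ln(69.0/8.8) = 0.55938/2.05935 = 0.2716
Extrapolate from 69.0 m to 113.0 m: V₃ = 106.2 × (113.0/69.0)^0.2716 = 106.2 × 1.1434 = 121.4270 km/h

121.4 km/h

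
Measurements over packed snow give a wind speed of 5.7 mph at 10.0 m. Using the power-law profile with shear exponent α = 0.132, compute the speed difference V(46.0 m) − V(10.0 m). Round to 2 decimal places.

1.27 mph

Power law: V₂ = V₁ · (z₂/z₁)^α = 5.7 × (4.6000)^0.132 = 6.9720 mph
ΔV = 6.9720 − 5.7 = 1.2720 mph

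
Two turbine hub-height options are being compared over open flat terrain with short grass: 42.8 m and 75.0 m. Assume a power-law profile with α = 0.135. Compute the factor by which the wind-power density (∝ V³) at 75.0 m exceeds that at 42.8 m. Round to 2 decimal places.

1.26

Speed ratio: V_B/V_A = (z_B/z_A)^α = (75.0/42.8)^0.135 = (1.7523)^0.135 = 1.07867
Power-density ratio: P_B/P_A = (V_B/V_A)³ = (1.07867)³ = 1.25506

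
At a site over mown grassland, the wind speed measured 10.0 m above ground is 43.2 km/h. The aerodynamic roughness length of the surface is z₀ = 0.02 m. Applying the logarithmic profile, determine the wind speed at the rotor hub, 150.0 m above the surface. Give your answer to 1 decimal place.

62.0 km/h

Log law: V(z) ∝ ln(z/z₀), so V₂/V₁ = ln(z₂/z₀) / ln(z₁/z₀).
ln(150.0/0.02) = 8.9227, ln(10.0/0.02) = 6.2146
V₂ = 43.2 × 8.9227/6.2146 = 43.2 × 1.4358 = 62.0246 km/h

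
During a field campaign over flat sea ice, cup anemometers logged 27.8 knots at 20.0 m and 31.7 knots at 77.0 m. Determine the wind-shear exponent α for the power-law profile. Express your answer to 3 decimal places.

Power law: V₂/V₁ = (z₂/z₁)^α ⇒ α = ln(V₂/V₁) / ln(z₂/z₁)
α = ln(31.7/27.8) / ln(77.0/20.0) = ln(1.1403) / ln(3.8500)
  = 0.13128 / 1.34807 = 0.09738

α ≈ 0.097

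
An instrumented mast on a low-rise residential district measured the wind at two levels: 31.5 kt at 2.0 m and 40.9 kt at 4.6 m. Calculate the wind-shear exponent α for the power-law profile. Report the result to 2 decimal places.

α ≈ 0.31

Power law: V₂/V₁ = (z₂/z₁)^α ⇒ α = ln(V₂/V₁) / ln(z₂/z₁)
α = ln(40.9/31.5) / ln(4.6/2.0) = ln(1.2984) / ln(2.3000)
  = 0.26114 / 0.83291 = 0.31353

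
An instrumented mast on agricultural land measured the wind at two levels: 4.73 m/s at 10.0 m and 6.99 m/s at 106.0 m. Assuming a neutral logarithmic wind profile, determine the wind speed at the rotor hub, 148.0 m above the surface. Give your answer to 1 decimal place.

Log law: V ∝ ln(z/z₀). From the pair, with r = V₁/V₂ = 0.67668,
ln z₀ = (ln z₁ − r·ln z₂)/(1 − r) = (2.3026 − 0.67668×4.6634)/0.32332 = -2.6385 → z₀ = 0.07147 m
V₃ = V₁ · ln(z₃/z₀)/ln(z₁/z₀) = 4.73 × 7.6357/4.9411 = 7.3095 m/s

7.3 m/s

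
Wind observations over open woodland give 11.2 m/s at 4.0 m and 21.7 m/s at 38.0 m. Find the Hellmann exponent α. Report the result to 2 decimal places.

α ≈ 0.29

Power law: V₂/V₁ = (z₂/z₁)^α ⇒ α = ln(V₂/V₁) / ln(z₂/z₁)
α = ln(21.7/11.2) / ln(38.0/4.0) = ln(1.9375) / ln(9.5000)
  = 0.66140 / 2.25129 = 0.29379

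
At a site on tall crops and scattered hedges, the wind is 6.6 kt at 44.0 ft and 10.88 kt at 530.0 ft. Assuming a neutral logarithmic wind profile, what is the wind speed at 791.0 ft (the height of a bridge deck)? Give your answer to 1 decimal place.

11.6 kt

Log law: V ∝ ln(z/z₀). From the pair, with r = V₁/V₂ = 0.60662,
ln z₀ = (ln z₁ − r·ln z₂)/(1 − r) = (3.7842 − 0.60662×6.2729)/0.39338 = -0.0535 → z₀ = 0.9479 ft
V₃ = V₁ · ln(z₃/z₀)/ln(z₁/z₀) = 6.6 × 6.7268/3.8377 = 11.5686 kt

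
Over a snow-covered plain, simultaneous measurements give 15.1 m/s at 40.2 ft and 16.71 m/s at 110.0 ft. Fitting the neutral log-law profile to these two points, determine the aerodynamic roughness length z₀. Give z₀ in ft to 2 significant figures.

z₀ ≈ 0.0032 ft

Log law: V(z) ∝ ln(z/z₀). With r = V₁/V₂ = 15.1/16.71 = 0.90365,
r · ln(z₂/z₀) = ln(z₁/z₀) ⇒ ln z₀ = (ln z₁ − r·ln z₂)/(1 − r)
ln z₀ = (3.69387 − 0.90365×4.70048) / 0.09635 = -5.7470
z₀ = exp(-5.7470) = 0.003192 ft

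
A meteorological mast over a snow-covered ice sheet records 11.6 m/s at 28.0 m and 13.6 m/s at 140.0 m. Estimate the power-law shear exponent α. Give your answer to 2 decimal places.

Power law: V₂/V₁ = (z₂/z₁)^α ⇒ α = ln(V₂/V₁) / ln(z₂/z₁)
α = ln(13.6/11.6) / ln(140.0/28.0) = ln(1.1724) / ln(5.0000)
  = 0.15906 / 1.60944 = 0.09883

α ≈ 0.10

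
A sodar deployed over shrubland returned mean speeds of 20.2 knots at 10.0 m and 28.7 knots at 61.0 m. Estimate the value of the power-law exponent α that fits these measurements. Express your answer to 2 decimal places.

Power law: V₂/V₁ = (z₂/z₁)^α ⇒ α = ln(V₂/V₁) / ln(z₂/z₁)
α = ln(28.7/20.2) / ln(61.0/10.0) = ln(1.4208) / ln(6.1000)
  = 0.35121 / 1.80829 = 0.19422

α ≈ 0.19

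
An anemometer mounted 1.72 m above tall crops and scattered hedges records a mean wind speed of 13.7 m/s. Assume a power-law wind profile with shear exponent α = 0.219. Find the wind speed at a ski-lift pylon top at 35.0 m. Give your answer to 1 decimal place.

26.5 m/s

Power-law profile: V₂ = V₁ · (z₂/z₁)^α
V₂ = 13.7 × (35.0/1.72)^0.219 = 13.7 × (20.3488)^0.219
    = 13.7 × 1.9345 = 26.5027 m/s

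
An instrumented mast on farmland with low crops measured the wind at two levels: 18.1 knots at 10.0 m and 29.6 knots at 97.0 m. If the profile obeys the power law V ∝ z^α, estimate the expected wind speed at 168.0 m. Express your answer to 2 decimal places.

First find α: α = ln(V₂/V₁)/ln(z₂/z₁) = ln(29.6/18.1)/ln(97.0/10.0) = 0.49186/2.27213 = 0.2165
Extrapolate from 97.0 m to 168.0 m: V₃ = 29.6 × (168.0/97.0)^0.2165 = 29.6 × 1.1263 = 33.3372 knots

33.34 knots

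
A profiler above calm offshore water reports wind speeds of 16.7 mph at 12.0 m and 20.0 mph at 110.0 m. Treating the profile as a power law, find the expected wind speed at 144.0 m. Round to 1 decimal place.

First find α: α = ln(V₂/V₁)/ln(z₂/z₁) = ln(20.0/16.7)/ln(110.0/12.0) = 0.18032/2.21557 = 0.0814
Extrapolate from 110.0 m to 144.0 m: V₃ = 20.0 × (144.0/110.0)^0.0814 = 20.0 × 1.0222 = 20.4433 mph

20.4 mph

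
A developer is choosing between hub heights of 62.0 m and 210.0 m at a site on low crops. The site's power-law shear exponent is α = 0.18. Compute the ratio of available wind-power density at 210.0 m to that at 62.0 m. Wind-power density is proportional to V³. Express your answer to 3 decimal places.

Speed ratio: V_B/V_A = (z_B/z_A)^α = (210.0/62.0)^0.18 = (3.3871)^0.18 = 1.24557
Power-density ratio: P_B/P_A = (V_B/V_A)³ = (1.24557)³ = 1.93244

1.932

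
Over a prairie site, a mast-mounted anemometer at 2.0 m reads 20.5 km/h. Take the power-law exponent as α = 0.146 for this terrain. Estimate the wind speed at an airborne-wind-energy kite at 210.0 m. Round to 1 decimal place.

Power-law profile: V₂ = V₁ · (z₂/z₁)^α
V₂ = 20.5 × (210.0/2.0)^0.146 = 20.5 × (105.0000)^0.146
    = 20.5 × 1.9728 = 40.4434 km/h

40.4 km/h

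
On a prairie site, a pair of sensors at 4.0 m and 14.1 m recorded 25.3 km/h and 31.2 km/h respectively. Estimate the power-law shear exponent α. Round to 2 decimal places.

Power law: V₂/V₁ = (z₂/z₁)^α ⇒ α = ln(V₂/V₁) / ln(z₂/z₁)
α = ln(31.2/25.3) / ln(14.1/4.0) = ln(1.2332) / ln(3.5250)
  = 0.20961 / 1.25988 = 0.16638

α ≈ 0.17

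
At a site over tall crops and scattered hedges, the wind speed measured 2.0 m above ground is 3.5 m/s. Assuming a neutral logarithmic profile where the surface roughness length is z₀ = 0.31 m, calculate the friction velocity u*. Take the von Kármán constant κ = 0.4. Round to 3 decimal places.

Log law: V(z) = (u*/κ) · ln(z/z₀) ⇒ u* = κ · V / ln(z/z₀)
u* = 0.4 × 3.5 / ln(2.0/0.31) = 0.4 × 3.5 / 1.8643
   = 1.4000 / 1.8643 = 0.7509 m/s

u* ≈ 0.751 m/s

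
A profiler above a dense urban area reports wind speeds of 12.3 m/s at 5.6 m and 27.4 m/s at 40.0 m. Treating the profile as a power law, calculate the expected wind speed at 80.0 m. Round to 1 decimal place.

First find α: α = ln(V₂/V₁)/ln(z₂/z₁) = ln(27.4/12.3)/ln(40.0/5.6) = 0.80094/1.96611 = 0.4074
Extrapolate from 40.0 m to 80.0 m: V₃ = 27.4 × (80.0/40.0)^0.4074 = 27.4 × 1.3263 = 36.3398 m/s

36.3 m/s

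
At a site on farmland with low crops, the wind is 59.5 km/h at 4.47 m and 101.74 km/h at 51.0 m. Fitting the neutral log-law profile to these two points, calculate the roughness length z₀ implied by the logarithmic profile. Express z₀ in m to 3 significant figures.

z₀ ≈ 0.145 m

Log law: V(z) ∝ ln(z/z₀). With r = V₁/V₂ = 59.5/101.74 = 0.58482,
r · ln(z₂/z₀) = ln(z₁/z₀) ⇒ ln z₀ = (ln z₁ − r·ln z₂)/(1 − r)
ln z₀ = (1.49739 − 0.58482×3.93183) / 0.41518 = -1.9318
z₀ = exp(-1.9318) = 0.1449 m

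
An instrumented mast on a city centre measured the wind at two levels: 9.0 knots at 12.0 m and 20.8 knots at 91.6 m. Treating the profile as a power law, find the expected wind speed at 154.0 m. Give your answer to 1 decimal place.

25.8 knots

First find α: α = ln(V₂/V₁)/ln(z₂/z₁) = ln(20.8/9.0)/ln(91.6/12.0) = 0.83773/2.03252 = 0.4122
Extrapolate from 91.6 m to 154.0 m: V₃ = 20.8 × (154.0/91.6)^0.4122 = 20.8 × 1.2388 = 25.7666 knots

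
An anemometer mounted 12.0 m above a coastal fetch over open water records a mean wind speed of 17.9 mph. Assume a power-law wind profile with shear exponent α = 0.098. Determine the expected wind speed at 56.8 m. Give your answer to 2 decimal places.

20.85 mph

Power-law profile: V₂ = V₁ · (z₂/z₁)^α
V₂ = 17.9 × (56.8/12.0)^0.098 = 17.9 × (4.7333)^0.098
    = 17.9 × 1.1646 = 20.8458 mph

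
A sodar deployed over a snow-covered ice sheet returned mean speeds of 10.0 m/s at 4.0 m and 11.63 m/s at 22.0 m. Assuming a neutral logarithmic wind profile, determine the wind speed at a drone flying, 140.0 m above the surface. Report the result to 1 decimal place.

Log law: V ∝ ln(z/z₀). From the pair, with r = V₁/V₂ = 0.85985,
ln z₀ = (ln z₁ − r·ln z₂)/(1 − r) = (1.3863 − 0.85985×3.0910)/0.14015 = -9.0723 → z₀ = 0.0001148 m
V₃ = V₁ · ln(z₃/z₀)/ln(z₁/z₀) = 10.0 × 14.0139/10.4586 = 13.3995 m/s

13.4 m/s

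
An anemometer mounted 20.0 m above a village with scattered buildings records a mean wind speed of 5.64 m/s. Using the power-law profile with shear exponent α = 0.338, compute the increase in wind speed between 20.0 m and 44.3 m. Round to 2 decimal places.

1.74 m/s

Power law: V₂ = V₁ · (z₂/z₁)^α = 5.64 × (2.2150)^0.338 = 7.3793 m/s
ΔV = 7.3793 − 5.64 = 1.7393 m/s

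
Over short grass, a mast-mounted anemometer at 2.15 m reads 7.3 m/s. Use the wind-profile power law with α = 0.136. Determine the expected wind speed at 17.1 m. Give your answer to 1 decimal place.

Power-law profile: V₂ = V₁ · (z₂/z₁)^α
V₂ = 7.3 × (17.1/2.15)^0.136 = 7.3 × (7.9535)^0.136
    = 7.3 × 1.3258 = 9.6783 m/s

9.7 m/s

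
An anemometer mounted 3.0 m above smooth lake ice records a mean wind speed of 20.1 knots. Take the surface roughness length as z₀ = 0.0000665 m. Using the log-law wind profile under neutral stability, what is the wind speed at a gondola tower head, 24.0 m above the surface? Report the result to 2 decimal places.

Log law: V(z) ∝ ln(z/z₀), so V₂/V₁ = ln(z₂/z₀) / ln(z₁/z₀).
ln(24.0/0.0000665) = 12.7964, ln(3.0/0.0000665) = 10.7169
V₂ = 20.1 × 12.7964/10.7169 = 20.1 × 1.1940 = 24.0001 knots

24.00 knots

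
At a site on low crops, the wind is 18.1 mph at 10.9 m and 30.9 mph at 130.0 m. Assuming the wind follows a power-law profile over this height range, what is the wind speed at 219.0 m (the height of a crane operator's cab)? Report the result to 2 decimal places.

First find α: α = ln(V₂/V₁)/ln(z₂/z₁) = ln(30.9/18.1)/ln(130.0/10.9) = 0.53484/2.47877 = 0.2158
Extrapolate from 130.0 m to 219.0 m: V₃ = 30.9 × (219.0/130.0)^0.2158 = 30.9 × 1.1191 = 34.5804 mph

34.58 mph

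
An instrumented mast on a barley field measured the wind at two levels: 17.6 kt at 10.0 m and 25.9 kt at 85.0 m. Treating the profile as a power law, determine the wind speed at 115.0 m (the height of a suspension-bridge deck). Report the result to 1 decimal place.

27.4 kt

First find α: α = ln(V₂/V₁)/ln(z₂/z₁) = ln(25.9/17.6)/ln(85.0/10.0) = 0.38634/2.14007 = 0.1805
Extrapolate from 85.0 m to 115.0 m: V₃ = 25.9 × (115.0/85.0)^0.1805 = 25.9 × 1.0561 = 27.3527 kt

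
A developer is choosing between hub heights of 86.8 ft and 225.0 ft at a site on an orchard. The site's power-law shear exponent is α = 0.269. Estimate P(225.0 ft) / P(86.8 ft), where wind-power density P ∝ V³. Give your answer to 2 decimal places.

Speed ratio: V_B/V_A = (z_B/z_A)^α = (225.0/86.8)^0.269 = (2.5922)^0.269 = 1.29204
Power-density ratio: P_B/P_A = (V_B/V_A)³ = (1.29204)³ = 2.15688

2.16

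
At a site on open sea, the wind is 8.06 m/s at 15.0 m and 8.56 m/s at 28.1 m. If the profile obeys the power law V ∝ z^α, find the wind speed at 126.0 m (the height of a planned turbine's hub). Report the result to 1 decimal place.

First find α: α = ln(V₂/V₁)/ln(z₂/z₁) = ln(8.56/8.06)/ln(28.1/15.0) = 0.06019/0.62772 = 0.0959
Extrapolate from 28.1 m to 126.0 m: V₃ = 8.56 × (126.0/28.1)^0.0959 = 8.56 × 1.1547 = 9.8845 m/s

9.9 m/s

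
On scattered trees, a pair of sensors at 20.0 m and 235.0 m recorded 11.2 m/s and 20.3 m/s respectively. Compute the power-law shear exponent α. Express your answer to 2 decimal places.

α ≈ 0.24

Power law: V₂/V₁ = (z₂/z₁)^α ⇒ α = ln(V₂/V₁) / ln(z₂/z₁)
α = ln(20.3/11.2) / ln(235.0/20.0) = ln(1.8125) / ln(11.7500)
  = 0.59471 / 2.46385 = 0.24137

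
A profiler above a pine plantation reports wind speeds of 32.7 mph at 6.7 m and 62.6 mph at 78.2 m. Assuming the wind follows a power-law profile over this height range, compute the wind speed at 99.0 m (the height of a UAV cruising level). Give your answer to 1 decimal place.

66.6 mph

First find α: α = ln(V₂/V₁)/ln(z₂/z₁) = ln(62.6/32.7)/ln(78.2/6.7) = 0.64939/2.45716 = 0.2643
Extrapolate from 78.2 m to 99.0 m: V₃ = 62.6 × (99.0/78.2)^0.2643 = 62.6 × 1.0643 = 66.6261 mph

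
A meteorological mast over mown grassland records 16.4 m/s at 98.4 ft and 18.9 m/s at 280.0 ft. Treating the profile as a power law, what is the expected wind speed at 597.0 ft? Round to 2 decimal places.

First find α: α = ln(V₂/V₁)/ln(z₂/z₁) = ln(18.9/16.4)/ln(280.0/98.4) = 0.14188/1.04575 = 0.1357
Extrapolate from 280.0 ft to 597.0 ft: V₃ = 18.9 × (597.0/280.0)^0.1357 = 18.9 × 1.1082 = 20.9447 m/s

20.94 m/s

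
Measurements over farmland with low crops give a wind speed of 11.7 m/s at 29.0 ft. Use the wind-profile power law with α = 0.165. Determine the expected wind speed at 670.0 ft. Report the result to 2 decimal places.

19.64 m/s

Power-law profile: V₂ = V₁ · (z₂/z₁)^α
V₂ = 11.7 × (670.0/29.0)^0.165 = 11.7 × (23.1034)^0.165
    = 11.7 × 1.6788 = 19.6423 m/s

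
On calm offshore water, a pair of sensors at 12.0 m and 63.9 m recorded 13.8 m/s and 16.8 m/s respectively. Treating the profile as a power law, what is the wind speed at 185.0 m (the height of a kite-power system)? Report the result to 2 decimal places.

First find α: α = ln(V₂/V₁)/ln(z₂/z₁) = ln(16.8/13.8)/ln(63.9/12.0) = 0.19671/1.67241 = 0.1176
Extrapolate from 63.9 m to 185.0 m: V₃ = 16.8 × (185.0/63.9)^0.1176 = 16.8 × 1.1332 = 19.0376 m/s

19.04 m/s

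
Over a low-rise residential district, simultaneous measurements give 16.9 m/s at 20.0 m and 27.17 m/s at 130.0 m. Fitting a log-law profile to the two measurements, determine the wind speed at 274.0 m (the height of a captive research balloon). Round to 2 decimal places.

31.26 m/s

Log law: V ∝ ln(z/z₀). From the pair, with r = V₁/V₂ = 0.62201,
ln z₀ = (ln z₁ − r·ln z₂)/(1 − r) = (2.9957 − 0.62201×4.8675)/0.37799 = -0.0844 → z₀ = 0.9190 m
V₃ = V₁ · ln(z₃/z₀)/ln(z₁/z₀) = 16.9 × 5.6976/3.0802 = 31.2608 m/s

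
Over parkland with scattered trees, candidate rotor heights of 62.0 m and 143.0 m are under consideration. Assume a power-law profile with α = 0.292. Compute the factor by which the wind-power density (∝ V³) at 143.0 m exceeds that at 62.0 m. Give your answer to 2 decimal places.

2.08

Speed ratio: V_B/V_A = (z_B/z_A)^α = (143.0/62.0)^0.292 = (2.3065)^0.292 = 1.27638
Power-density ratio: P_B/P_A = (V_B/V_A)³ = (1.27638)³ = 2.07941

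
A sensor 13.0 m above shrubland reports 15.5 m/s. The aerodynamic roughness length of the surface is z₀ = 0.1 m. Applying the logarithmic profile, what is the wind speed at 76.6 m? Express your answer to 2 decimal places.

21.15 m/s

Log law: V(z) ∝ ln(z/z₀), so V₂/V₁ = ln(z₂/z₀) / ln(z₁/z₀).
ln(76.6/0.1) = 6.6412, ln(13.0/0.1) = 4.8675
V₂ = 15.5 × 6.6412/4.8675 = 15.5 × 1.3644 = 21.1479 m/s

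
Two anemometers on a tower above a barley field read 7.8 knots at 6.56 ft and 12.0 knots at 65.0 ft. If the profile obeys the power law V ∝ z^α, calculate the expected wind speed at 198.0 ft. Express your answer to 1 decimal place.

14.8 knots

First find α: α = ln(V₂/V₁)/ln(z₂/z₁) = ln(12.0/7.8)/ln(65.0/6.56) = 0.43078/2.29340 = 0.1878
Extrapolate from 65.0 ft to 198.0 ft: V₃ = 12.0 × (198.0/65.0)^0.1878 = 12.0 × 1.2327 = 14.7927 knots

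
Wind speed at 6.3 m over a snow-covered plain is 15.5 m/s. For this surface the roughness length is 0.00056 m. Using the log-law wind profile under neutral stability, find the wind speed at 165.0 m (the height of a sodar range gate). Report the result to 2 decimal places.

Log law: V(z) ∝ ln(z/z₀), so V₂/V₁ = ln(z₂/z₀) / ln(z₁/z₀).
ln(165.0/0.00056) = 12.5935, ln(6.3/0.00056) = 9.3281
V₂ = 15.5 × 12.5935/9.3281 = 15.5 × 1.3501 = 20.9259 m/s

20.93 m/s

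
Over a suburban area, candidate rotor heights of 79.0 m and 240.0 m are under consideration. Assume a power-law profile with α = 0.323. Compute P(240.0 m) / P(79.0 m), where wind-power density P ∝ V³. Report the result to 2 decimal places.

2.94

Speed ratio: V_B/V_A = (z_B/z_A)^α = (240.0/79.0)^0.323 = (3.0380)^0.323 = 1.43177
Power-density ratio: P_B/P_A = (V_B/V_A)³ = (1.43177)³ = 2.93511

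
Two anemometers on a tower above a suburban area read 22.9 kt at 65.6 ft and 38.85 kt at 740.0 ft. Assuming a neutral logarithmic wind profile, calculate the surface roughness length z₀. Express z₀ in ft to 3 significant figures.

Log law: V(z) ∝ ln(z/z₀). With r = V₁/V₂ = 22.9/38.85 = 0.58945,
r · ln(z₂/z₀) = ln(z₁/z₀) ⇒ ln z₀ = (ln z₁ − r·ln z₂)/(1 − r)
ln z₀ = (4.18358 − 0.58945×6.60665) / 0.41055 = 0.7047
z₀ = exp(0.7047) = 2.023 ft

z₀ ≈ 2.02 ft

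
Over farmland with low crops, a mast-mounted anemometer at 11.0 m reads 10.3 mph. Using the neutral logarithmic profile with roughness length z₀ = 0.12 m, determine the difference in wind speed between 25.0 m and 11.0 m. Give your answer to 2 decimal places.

Log law: V₂ = V₁ · ln(z₂/z₀)/ln(z₁/z₀) = 10.3 × 5.3391/4.5182 = 12.1716 mph
ΔV = 12.1716 − 10.3 = 1.8716 mph

1.87 mph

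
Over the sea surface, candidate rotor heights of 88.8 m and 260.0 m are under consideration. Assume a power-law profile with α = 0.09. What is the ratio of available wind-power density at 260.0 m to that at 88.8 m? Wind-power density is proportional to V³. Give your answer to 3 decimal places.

Speed ratio: V_B/V_A = (z_B/z_A)^α = (260.0/88.8)^0.09 = (2.9279)^0.09 = 1.10152
Power-density ratio: P_B/P_A = (V_B/V_A)³ = (1.10152)³ = 1.33651

1.337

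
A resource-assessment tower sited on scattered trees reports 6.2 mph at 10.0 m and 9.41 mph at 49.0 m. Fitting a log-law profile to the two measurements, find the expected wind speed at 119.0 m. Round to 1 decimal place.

Log law: V ∝ ln(z/z₀). From the pair, with r = V₁/V₂ = 0.65887,
ln z₀ = (ln z₁ − r·ln z₂)/(1 − r) = (2.3026 − 0.65887×3.8918)/0.34113 = -0.7670 → z₀ = 0.4644 m
V₃ = V₁ · ln(z₃/z₀)/ln(z₁/z₀) = 6.2 × 5.5461/3.0696 = 11.2022 mph

11.2 mph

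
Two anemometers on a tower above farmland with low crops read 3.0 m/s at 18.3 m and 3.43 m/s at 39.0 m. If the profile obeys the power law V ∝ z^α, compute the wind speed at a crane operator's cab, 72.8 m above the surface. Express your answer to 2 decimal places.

First find α: α = ln(V₂/V₁)/ln(z₂/z₁) = ln(3.43/3.0)/ln(39.0/18.3) = 0.13395/0.75666 = 0.1770
Extrapolate from 39.0 m to 72.8 m: V₃ = 3.43 × (72.8/39.0)^0.1770 = 3.43 × 1.1168 = 3.8307 m/s

3.83 m/s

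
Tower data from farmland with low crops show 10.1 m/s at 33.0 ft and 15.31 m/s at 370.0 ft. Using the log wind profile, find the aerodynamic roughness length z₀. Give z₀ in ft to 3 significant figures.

z₀ ≈ 0.305 ft

Log law: V(z) ∝ ln(z/z₀). With r = V₁/V₂ = 10.1/15.31 = 0.65970,
r · ln(z₂/z₀) = ln(z₁/z₀) ⇒ ln z₀ = (ln z₁ − r·ln z₂)/(1 − r)
ln z₀ = (3.49651 − 0.65970×5.91350) / 0.34030 = -1.1890
z₀ = exp(-1.1890) = 0.3045 ft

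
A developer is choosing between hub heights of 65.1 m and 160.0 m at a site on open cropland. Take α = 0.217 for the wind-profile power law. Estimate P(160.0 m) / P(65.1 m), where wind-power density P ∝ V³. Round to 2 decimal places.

1.80

Speed ratio: V_B/V_A = (z_B/z_A)^α = (160.0/65.1)^0.217 = (2.4578)^0.217 = 1.21548
Power-density ratio: P_B/P_A = (V_B/V_A)³ = (1.21548)³ = 1.79573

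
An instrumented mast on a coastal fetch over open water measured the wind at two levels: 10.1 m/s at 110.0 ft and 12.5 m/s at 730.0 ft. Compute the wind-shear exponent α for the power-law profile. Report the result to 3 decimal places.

Power law: V₂/V₁ = (z₂/z₁)^α ⇒ α = ln(V₂/V₁) / ln(z₂/z₁)
α = ln(12.5/10.1) / ln(730.0/110.0) = ln(1.2376) / ln(6.6364)
  = 0.21319 / 1.89256 = 0.11265

α ≈ 0.113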